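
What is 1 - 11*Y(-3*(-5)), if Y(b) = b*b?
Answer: -2474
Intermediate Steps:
Y(b) = b²
1 - 11*Y(-3*(-5)) = 1 - 11*(-3*(-5))² = 1 - 11*15² = 1 - 11*225 = 1 - 2475 = -2474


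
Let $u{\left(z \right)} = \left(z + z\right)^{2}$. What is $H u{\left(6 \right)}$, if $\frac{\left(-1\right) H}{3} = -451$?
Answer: $194832$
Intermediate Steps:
$H = 1353$ ($H = \left(-3\right) \left(-451\right) = 1353$)
$u{\left(z \right)} = 4 z^{2}$ ($u{\left(z \right)} = \left(2 z\right)^{2} = 4 z^{2}$)
$H u{\left(6 \right)} = 1353 \cdot 4 \cdot 6^{2} = 1353 \cdot 4 \cdot 36 = 1353 \cdot 144 = 194832$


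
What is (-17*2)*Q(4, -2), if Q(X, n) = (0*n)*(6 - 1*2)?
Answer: 0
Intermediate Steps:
Q(X, n) = 0 (Q(X, n) = 0*(6 - 2) = 0*4 = 0)
(-17*2)*Q(4, -2) = -17*2*0 = -34*0 = 0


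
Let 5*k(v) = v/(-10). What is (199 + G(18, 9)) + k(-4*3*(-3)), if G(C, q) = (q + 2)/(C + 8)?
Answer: 129157/650 ≈ 198.70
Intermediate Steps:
G(C, q) = (2 + q)/(8 + C)
k(v) = -v/50 (k(v) = (v/(-10))/5 = (v*(-⅒))/5 = (-v/10)/5 = -v/50)
(199 + G(18, 9)) + k(-4*3*(-3)) = (199 + (2 + 9)/(8 + 18)) - (-4*3)*(-3)/50 = (199 + 11/26) - (-6)*(-3)/25 = (199 + (1/26)*11) - 1/50*36 = (199 + 11/26) - 18/25 = 5185/26 - 18/25 = 129157/650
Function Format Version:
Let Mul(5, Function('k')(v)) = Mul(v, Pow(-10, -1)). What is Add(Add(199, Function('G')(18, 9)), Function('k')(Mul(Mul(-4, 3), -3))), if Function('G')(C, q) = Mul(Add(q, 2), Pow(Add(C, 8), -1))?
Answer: Rational(129157, 650) ≈ 198.70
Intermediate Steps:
Function('G')(C, q) = Mul(Pow(Add(8, C), -1), Add(2, q)) (Function('G')(C, q) = Mul(Add(2, q), Pow(Add(8, C), -1)) = Mul(Pow(Add(8, C), -1), Add(2, q)))
Function('k')(v) = Mul(Rational(-1, 50), v) (Function('k')(v) = Mul(Rational(1, 5), Mul(v, Pow(-10, -1))) = Mul(Rational(1, 5), Mul(v, Rational(-1, 10))) = Mul(Rational(1, 5), Mul(Rational(-1, 10), v)) = Mul(Rational(-1, 50), v))
Add(Add(199, Function('G')(18, 9)), Function('k')(Mul(Mul(-4, 3), -3))) = Add(Add(199, Mul(Pow(Add(8, 18), -1), Add(2, 9))), Mul(Rational(-1, 50), Mul(Mul(-4, 3), -3))) = Add(Add(199, Mul(Pow(26, -1), 11)), Mul(Rational(-1, 50), Mul(-12, -3))) = Add(Add(199, Mul(Rational(1, 26), 11)), Mul(Rational(-1, 50), 36)) = Add(Add(199, Rational(11, 26)), Rational(-18, 25)) = Add(Rational(5185, 26), Rational(-18, 25)) = Rational(129157, 650)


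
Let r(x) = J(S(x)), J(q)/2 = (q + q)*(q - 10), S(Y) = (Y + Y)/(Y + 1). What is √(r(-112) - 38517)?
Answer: I*√475361813/111 ≈ 196.42*I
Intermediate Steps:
S(Y) = 2*Y/(1 + Y) (S(Y) = (2*Y)/(1 + Y) = 2*Y/(1 + Y))
J(q) = 4*q*(-10 + q) (J(q) = 2*((q + q)*(q - 10)) = 2*((2*q)*(-10 + q)) = 2*(2*q*(-10 + q)) = 4*q*(-10 + q))
r(x) = 8*x*(-10 + 2*x/(1 + x))/(1 + x) (r(x) = 4*(2*x/(1 + x))*(-10 + 2*x/(1 + x)) = 8*x*(-10 + 2*x/(1 + x))/(1 + x))
√(r(-112) - 38517) = √(16*(-112)*(-5 - 4*(-112))/(1 - 112)² - 38517) = √(16*(-112)*(-5 + 448)/(-111)² - 38517) = √(16*(-112)*(1/12321)*443 - 38517) = √(-793856/12321 - 38517) = √(-475361813/12321) = I*√475361813/111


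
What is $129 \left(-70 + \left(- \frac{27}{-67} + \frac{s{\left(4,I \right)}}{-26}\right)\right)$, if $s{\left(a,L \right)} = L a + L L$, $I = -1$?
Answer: $- \frac{15613773}{1742} \approx -8963.1$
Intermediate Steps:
$s{\left(a,L \right)} = L^{2} + L a$ ($s{\left(a,L \right)} = L a + L^{2} = L^{2} + L a$)
$129 \left(-70 + \left(- \frac{27}{-67} + \frac{s{\left(4,I \right)}}{-26}\right)\right) = 129 \left(-70 + \left(- \frac{27}{-67} + \frac{\left(-1\right) \left(-1 + 4\right)}{-26}\right)\right) = 129 \left(-70 + \left(\left(-27\right) \left(- \frac{1}{67}\right) + \left(-1\right) 3 \left(- \frac{1}{26}\right)\right)\right) = 129 \left(-70 + \left(\frac{27}{67} - - \frac{3}{26}\right)\right) = 129 \left(-70 + \left(\frac{27}{67} + \frac{3}{26}\right)\right) = 129 \left(-70 + \frac{903}{1742}\right) = 129 \left(- \frac{121037}{1742}\right) = - \frac{15613773}{1742}$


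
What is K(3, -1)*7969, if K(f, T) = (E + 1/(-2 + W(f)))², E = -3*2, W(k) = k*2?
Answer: 4215601/16 ≈ 2.6348e+5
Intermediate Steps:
W(k) = 2*k
E = -6
K(f, T) = (-6 + 1/(-2 + 2*f))²
K(3, -1)*7969 = ((13 - 12*3)²/(4*(-1 + 3)²))*7969 = ((¼)*(13 - 36)²/2²)*7969 = ((¼)*(¼)*(-23)²)*7969 = ((¼)*(¼)*529)*7969 = (529/16)*7969 = 4215601/16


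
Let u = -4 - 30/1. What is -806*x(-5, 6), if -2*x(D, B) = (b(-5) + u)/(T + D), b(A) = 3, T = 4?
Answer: 12493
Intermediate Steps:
u = -34 (u = -4 - 30 = -34)
x(D, B) = 31/(2*(4 + D)) (x(D, B) = -(3 - 34)/(2*(4 + D)) = -(-31)/(2*(4 + D)) = 31/(2*(4 + D)))
-806*x(-5, 6) = -12493/(4 - 5) = -12493/(-1) = -12493*(-1) = -806*(-31/2) = 12493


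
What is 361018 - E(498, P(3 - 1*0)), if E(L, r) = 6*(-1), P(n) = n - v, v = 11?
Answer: 361024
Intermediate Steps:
P(n) = -11 + n (P(n) = n - 1*11 = n - 11 = -11 + n)
E(L, r) = -6
361018 - E(498, P(3 - 1*0)) = 361018 - 1*(-6) = 361018 + 6 = 361024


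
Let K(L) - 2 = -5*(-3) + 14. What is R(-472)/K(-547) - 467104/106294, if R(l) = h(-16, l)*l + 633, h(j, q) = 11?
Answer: -249537285/1647557 ≈ -151.46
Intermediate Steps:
K(L) = 31 (K(L) = 2 + (-5*(-3) + 14) = 2 + (15 + 14) = 2 + 29 = 31)
R(l) = 633 + 11*l (R(l) = 11*l + 633 = 633 + 11*l)
R(-472)/K(-547) - 467104/106294 = (633 + 11*(-472))/31 - 467104/106294 = (633 - 5192)*(1/31) - 467104*1/106294 = -4559*1/31 - 233552/53147 = -4559/31 - 233552/53147 = -249537285/1647557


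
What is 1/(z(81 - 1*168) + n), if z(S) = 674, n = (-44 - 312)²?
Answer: 1/127410 ≈ 7.8487e-6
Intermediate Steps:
n = 126736 (n = (-356)² = 126736)
1/(z(81 - 1*168) + n) = 1/(674 + 126736) = 1/127410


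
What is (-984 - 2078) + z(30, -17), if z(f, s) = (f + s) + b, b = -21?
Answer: -3070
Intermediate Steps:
z(f, s) = -21 + f + s (z(f, s) = (f + s) - 21 = -21 + f + s)
(-984 - 2078) + z(30, -17) = (-984 - 2078) + (-21 + 30 - 17) = -3062 - 8 = -3070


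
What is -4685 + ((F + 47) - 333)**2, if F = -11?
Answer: 83524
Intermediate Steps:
-4685 + ((F + 47) - 333)**2 = -4685 + ((-11 + 47) - 333)**2 = -4685 + (36 - 333)**2 = -4685 + (-297)**2 = -4685 + 88209 = 83524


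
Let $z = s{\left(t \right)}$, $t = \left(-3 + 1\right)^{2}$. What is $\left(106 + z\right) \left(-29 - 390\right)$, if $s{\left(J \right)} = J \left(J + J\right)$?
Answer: $-57822$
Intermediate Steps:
$t = 4$ ($t = \left(-2\right)^{2} = 4$)
$s{\left(J \right)} = 2 J^{2}$ ($s{\left(J \right)} = J 2 J = 2 J^{2}$)
$z = 32$ ($z = 2 \cdot 4^{2} = 2 \cdot 16 = 32$)
$\left(106 + z\right) \left(-29 - 390\right) = \left(106 + 32\right) \left(-29 - 390\right) = 138 \left(-419\right) = -57822$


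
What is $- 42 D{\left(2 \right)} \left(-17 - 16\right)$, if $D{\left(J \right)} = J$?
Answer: $2772$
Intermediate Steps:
$- 42 D{\left(2 \right)} \left(-17 - 16\right) = \left(-42\right) 2 \left(-17 - 16\right) = - 84 \left(-17 - 16\right) = \left(-84\right) \left(-33\right) = 2772$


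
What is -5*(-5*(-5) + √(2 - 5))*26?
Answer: -3250 - 130*I*√3 ≈ -3250.0 - 225.17*I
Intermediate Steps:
-5*(-5*(-5) + √(2 - 5))*26 = -5*(25 + √(-3))*26 = -5*(25 + I*√3)*26 = (-125 - 5*I*√3)*26 = -3250 - 130*I*√3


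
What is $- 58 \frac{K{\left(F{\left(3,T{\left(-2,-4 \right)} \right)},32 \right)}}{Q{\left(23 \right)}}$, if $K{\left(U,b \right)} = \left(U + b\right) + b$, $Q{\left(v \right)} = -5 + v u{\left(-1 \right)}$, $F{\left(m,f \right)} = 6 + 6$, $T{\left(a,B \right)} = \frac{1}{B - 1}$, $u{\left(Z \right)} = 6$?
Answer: $- \frac{232}{7} \approx -33.143$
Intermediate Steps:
$T{\left(a,B \right)} = \frac{1}{-1 + B}$
$F{\left(m,f \right)} = 12$
$Q{\left(v \right)} = -5 + 6 v$ ($Q{\left(v \right)} = -5 + v 6 = -5 + 6 v$)
$K{\left(U,b \right)} = U + 2 b$
$- 58 \frac{K{\left(F{\left(3,T{\left(-2,-4 \right)} \right)},32 \right)}}{Q{\left(23 \right)}} = - 58 \frac{12 + 2 \cdot 32}{-5 + 6 \cdot 23} = - 58 \frac{12 + 64}{-5 + 138} = - 58 \cdot \frac{76}{133} = - 58 \cdot 76 \cdot \frac{1}{133} = \left(-58\right) \frac{4}{7} = - \frac{232}{7}$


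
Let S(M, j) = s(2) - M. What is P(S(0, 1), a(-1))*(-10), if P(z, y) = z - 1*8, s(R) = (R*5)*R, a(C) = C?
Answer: -120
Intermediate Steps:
s(R) = 5*R² (s(R) = (5*R)*R = 5*R²)
S(M, j) = 20 - M (S(M, j) = 5*2² - M = 5*4 - M = 20 - M)
P(z, y) = -8 + z (P(z, y) = z - 8 = -8 + z)
P(S(0, 1), a(-1))*(-10) = (-8 + (20 - 1*0))*(-10) = (-8 + (20 + 0))*(-10) = (-8 + 20)*(-10) = 12*(-10) = -120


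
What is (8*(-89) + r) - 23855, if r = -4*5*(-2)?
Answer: -24527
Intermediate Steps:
r = 40 (r = -20*(-2) = 40)
(8*(-89) + r) - 23855 = (8*(-89) + 40) - 23855 = (-712 + 40) - 23855 = -672 - 23855 = -24527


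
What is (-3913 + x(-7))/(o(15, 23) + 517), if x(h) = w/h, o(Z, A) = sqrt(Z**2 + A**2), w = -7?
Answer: -674168/88845 + 1304*sqrt(754)/88845 ≈ -7.1851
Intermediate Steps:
o(Z, A) = sqrt(A**2 + Z**2)
x(h) = -7/h
(-3913 + x(-7))/(o(15, 23) + 517) = (-3913 - 7/(-7))/(sqrt(23**2 + 15**2) + 517) = (-3913 - 7*(-1/7))/(sqrt(529 + 225) + 517) = (-3913 + 1)/(sqrt(754) + 517) = -3912/(517 + sqrt(754))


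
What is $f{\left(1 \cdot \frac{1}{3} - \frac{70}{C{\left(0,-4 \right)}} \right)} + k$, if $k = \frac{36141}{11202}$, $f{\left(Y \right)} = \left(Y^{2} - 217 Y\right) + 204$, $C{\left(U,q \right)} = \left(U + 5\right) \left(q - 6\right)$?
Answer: $- \frac{139383061}{840150} \approx -165.9$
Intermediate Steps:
$C{\left(U,q \right)} = \left(-6 + q\right) \left(5 + U\right)$ ($C{\left(U,q \right)} = \left(5 + U\right) \left(-6 + q\right) = \left(-6 + q\right) \left(5 + U\right)$)
$f{\left(Y \right)} = 204 + Y^{2} - 217 Y$
$k = \frac{12047}{3734}$ ($k = 36141 \cdot \frac{1}{11202} = \frac{12047}{3734} \approx 3.2263$)
$f{\left(1 \cdot \frac{1}{3} - \frac{70}{C{\left(0,-4 \right)}} \right)} + k = \left(204 + \left(1 \cdot \frac{1}{3} - \frac{70}{-30 - 0 + 5 \left(-4\right) + 0 \left(-4\right)}\right)^{2} - 217 \left(1 \cdot \frac{1}{3} - \frac{70}{-30 - 0 + 5 \left(-4\right) + 0 \left(-4\right)}\right)\right) + \frac{12047}{3734} = \left(204 + \left(1 \cdot \frac{1}{3} - \frac{70}{-30 + 0 - 20 + 0}\right)^{2} - 217 \left(1 \cdot \frac{1}{3} - \frac{70}{-30 + 0 - 20 + 0}\right)\right) + \frac{12047}{3734} = \left(204 + \left(\frac{1}{3} - \frac{70}{-50}\right)^{2} - 217 \left(\frac{1}{3} - \frac{70}{-50}\right)\right) + \frac{12047}{3734} = \left(204 + \left(\frac{1}{3} - - \frac{7}{5}\right)^{2} - 217 \left(\frac{1}{3} - - \frac{7}{5}\right)\right) + \frac{12047}{3734} = \left(204 + \left(\frac{1}{3} + \frac{7}{5}\right)^{2} - 217 \left(\frac{1}{3} + \frac{7}{5}\right)\right) + \frac{12047}{3734} = \left(204 + \left(\frac{26}{15}\right)^{2} - \frac{5642}{15}\right) + \frac{12047}{3734} = \left(204 + \frac{676}{225} - \frac{5642}{15}\right) + \frac{12047}{3734} = - \frac{38054}{225} + \frac{12047}{3734} = - \frac{139383061}{840150}$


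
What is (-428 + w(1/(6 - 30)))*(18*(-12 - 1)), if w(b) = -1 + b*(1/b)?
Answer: 100152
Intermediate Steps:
w(b) = 0 (w(b) = -1 + b/b = -1 + 1 = 0)
(-428 + w(1/(6 - 30)))*(18*(-12 - 1)) = (-428 + 0)*(18*(-12 - 1)) = -7704*(-13) = -428*(-234) = 100152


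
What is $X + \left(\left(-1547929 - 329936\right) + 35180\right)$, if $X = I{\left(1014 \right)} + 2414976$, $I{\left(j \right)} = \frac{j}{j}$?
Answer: $572292$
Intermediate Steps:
$I{\left(j \right)} = 1$
$X = 2414977$ ($X = 1 + 2414976 = 2414977$)
$X + \left(\left(-1547929 - 329936\right) + 35180\right) = 2414977 + \left(\left(-1547929 - 329936\right) + 35180\right) = 2414977 + \left(-1877865 + 35180\right) = 2414977 - 1842685 = 572292$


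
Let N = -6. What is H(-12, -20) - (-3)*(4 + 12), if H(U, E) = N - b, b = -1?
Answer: 43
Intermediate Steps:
H(U, E) = -5 (H(U, E) = -6 - 1*(-1) = -6 + 1 = -5)
H(-12, -20) - (-3)*(4 + 12) = -5 - (-3)*(4 + 12) = -5 - (-3)*16 = -5 - 1*(-48) = -5 + 48 = 43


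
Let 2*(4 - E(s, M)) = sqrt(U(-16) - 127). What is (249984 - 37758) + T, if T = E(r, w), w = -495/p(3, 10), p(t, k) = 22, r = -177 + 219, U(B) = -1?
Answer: 212230 - 4*I*sqrt(2) ≈ 2.1223e+5 - 5.6569*I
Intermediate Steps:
r = 42
w = -45/2 (w = -495/22 = -495*1/22 = -45/2 ≈ -22.500)
E(s, M) = 4 - 4*I*sqrt(2) (E(s, M) = 4 - sqrt(-1 - 127)/2 = 4 - 4*I*sqrt(2))
T = 4 - 4*I*sqrt(2) ≈ 4.0 - 5.6569*I
(249984 - 37758) + T = (249984 - 37758) + (4 - 4*I*sqrt(2)) = 212226 + (4 - 4*I*sqrt(2)) = 212230 - 4*I*sqrt(2)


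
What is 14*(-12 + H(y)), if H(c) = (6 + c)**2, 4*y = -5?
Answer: 1183/8 ≈ 147.88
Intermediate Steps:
y = -5/4 (y = (1/4)*(-5) = -5/4 ≈ -1.2500)
14*(-12 + H(y)) = 14*(-12 + (6 - 5/4)**2) = 14*(-12 + (19/4)**2) = 14*(-12 + 361/16) = 14*(169/16) = 1183/8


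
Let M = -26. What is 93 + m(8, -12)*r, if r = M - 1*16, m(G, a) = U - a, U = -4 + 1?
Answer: -285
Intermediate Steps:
U = -3
m(G, a) = -3 - a
r = -42 (r = -26 - 1*16 = -26 - 16 = -42)
93 + m(8, -12)*r = 93 + (-3 - 1*(-12))*(-42) = 93 + (-3 + 12)*(-42) = 93 + 9*(-42) = 93 - 378 = -285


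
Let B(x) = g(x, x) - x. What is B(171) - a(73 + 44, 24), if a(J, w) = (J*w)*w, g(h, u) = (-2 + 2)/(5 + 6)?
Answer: -67563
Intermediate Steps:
g(h, u) = 0 (g(h, u) = 0/11 = 0*(1/11) = 0)
a(J, w) = J*w**2
B(x) = -x (B(x) = 0 - x = -x)
B(171) - a(73 + 44, 24) = -1*171 - (73 + 44)*24**2 = -171 - 117*576 = -171 - 1*67392 = -171 - 67392 = -67563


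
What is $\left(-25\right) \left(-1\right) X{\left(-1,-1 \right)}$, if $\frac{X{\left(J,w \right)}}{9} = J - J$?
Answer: $0$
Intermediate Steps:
$X{\left(J,w \right)} = 0$ ($X{\left(J,w \right)} = 9 \left(J - J\right) = 9 \cdot 0 = 0$)
$\left(-25\right) \left(-1\right) X{\left(-1,-1 \right)} = \left(-25\right) \left(-1\right) 0 = 25 \cdot 0 = 0$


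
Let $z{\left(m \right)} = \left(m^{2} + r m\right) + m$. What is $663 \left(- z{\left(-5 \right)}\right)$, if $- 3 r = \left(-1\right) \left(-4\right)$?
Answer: $-17680$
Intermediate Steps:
$r = - \frac{4}{3}$ ($r = - \frac{\left(-1\right) \left(-4\right)}{3} = \left(- \frac{1}{3}\right) 4 = - \frac{4}{3} \approx -1.3333$)
$z{\left(m \right)} = m^{2} - \frac{m}{3}$ ($z{\left(m \right)} = \left(m^{2} - \frac{4 m}{3}\right) + m = m^{2} - \frac{m}{3}$)
$663 \left(- z{\left(-5 \right)}\right) = 663 \left(- \left(-5\right) \left(- \frac{1}{3} - 5\right)\right) = 663 \left(- \frac{\left(-5\right) \left(-16\right)}{3}\right) = 663 \left(\left(-1\right) \frac{80}{3}\right) = 663 \left(- \frac{80}{3}\right) = -17680$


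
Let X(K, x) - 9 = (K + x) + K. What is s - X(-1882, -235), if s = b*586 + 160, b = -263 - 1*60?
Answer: -185128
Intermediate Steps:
b = -323 (b = -263 - 60 = -323)
X(K, x) = 9 + x + 2*K (X(K, x) = 9 + ((K + x) + K) = 9 + (x + 2*K) = 9 + x + 2*K)
s = -189118 (s = -323*586 + 160 = -189278 + 160 = -189118)
s - X(-1882, -235) = -189118 - (9 - 235 + 2*(-1882)) = -189118 - (9 - 235 - 3764) = -189118 - 1*(-3990) = -189118 + 3990 = -185128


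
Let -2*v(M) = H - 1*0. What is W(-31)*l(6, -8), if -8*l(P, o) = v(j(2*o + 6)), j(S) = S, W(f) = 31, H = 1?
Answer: 31/16 ≈ 1.9375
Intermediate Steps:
v(M) = -1/2 (v(M) = -(1 - 1*0)/2 = -(1 + 0)/2 = -1/2*1 = -1/2)
l(P, o) = 1/16 (l(P, o) = -1/8*(-1/2) = 1/16)
W(-31)*l(6, -8) = 31*(1/16) = 31/16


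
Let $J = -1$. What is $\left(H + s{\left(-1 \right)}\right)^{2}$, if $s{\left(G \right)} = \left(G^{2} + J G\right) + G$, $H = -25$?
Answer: $576$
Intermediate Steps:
$s{\left(G \right)} = G^{2}$ ($s{\left(G \right)} = \left(G^{2} - G\right) + G = G^{2}$)
$\left(H + s{\left(-1 \right)}\right)^{2} = \left(-25 + \left(-1\right)^{2}\right)^{2} = \left(-25 + 1\right)^{2} = \left(-24\right)^{2} = 576$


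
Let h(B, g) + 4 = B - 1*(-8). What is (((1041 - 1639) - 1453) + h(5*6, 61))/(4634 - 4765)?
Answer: 2017/131 ≈ 15.397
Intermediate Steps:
h(B, g) = 4 + B (h(B, g) = -4 + (B - 1*(-8)) = -4 + (B + 8) = -4 + (8 + B) = 4 + B)
(((1041 - 1639) - 1453) + h(5*6, 61))/(4634 - 4765) = (((1041 - 1639) - 1453) + (4 + 5*6))/(4634 - 4765) = ((-598 - 1453) + (4 + 30))/(-131) = (-2051 + 34)*(-1/131) = -2017*(-1/131) = 2017/131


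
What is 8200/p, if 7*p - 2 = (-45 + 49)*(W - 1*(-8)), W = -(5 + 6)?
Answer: -5740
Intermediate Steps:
W = -11 (W = -1*11 = -11)
p = -10/7 (p = 2/7 + ((-45 + 49)*(-11 - 1*(-8)))/7 = 2/7 + (4*(-11 + 8))/7 = 2/7 + (4*(-3))/7 = 2/7 + (1/7)*(-12) = 2/7 - 12/7 = -10/7 ≈ -1.4286)
8200/p = 8200/(-10/7) = 8200*(-7/10) = -5740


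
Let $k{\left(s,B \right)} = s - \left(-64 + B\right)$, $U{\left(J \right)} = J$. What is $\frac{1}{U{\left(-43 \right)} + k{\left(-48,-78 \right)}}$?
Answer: $\frac{1}{51} \approx 0.019608$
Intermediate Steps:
$k{\left(s,B \right)} = 64 + s - B$
$\frac{1}{U{\left(-43 \right)} + k{\left(-48,-78 \right)}} = \frac{1}{-43 - -94} = \frac{1}{-43 + \left(64 - 48 + 78\right)} = \frac{1}{-43 + 94} = \frac{1}{51}$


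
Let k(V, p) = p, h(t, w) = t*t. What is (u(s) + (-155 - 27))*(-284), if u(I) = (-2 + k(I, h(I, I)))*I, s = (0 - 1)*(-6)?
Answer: -6248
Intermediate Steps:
h(t, w) = t²
s = 6 (s = -1*(-6) = 6)
u(I) = I*(-2 + I²) (u(I) = (-2 + I²)*I = I*(-2 + I²))
(u(s) + (-155 - 27))*(-284) = (6*(-2 + 6²) + (-155 - 27))*(-284) = (6*(-2 + 36) - 182)*(-284) = (6*34 - 182)*(-284) = (204 - 182)*(-284) = 22*(-284) = -6248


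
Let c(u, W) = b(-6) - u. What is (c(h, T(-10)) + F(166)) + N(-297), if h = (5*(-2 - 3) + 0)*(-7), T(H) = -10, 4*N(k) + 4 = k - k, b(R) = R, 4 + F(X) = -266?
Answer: -452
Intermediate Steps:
F(X) = -270 (F(X) = -4 - 266 = -270)
N(k) = -1 (N(k) = -1 + (k - k)/4 = -1 + (¼)*0 = -1 + 0 = -1)
h = 175 (h = (5*(-5) + 0)*(-7) = (-25 + 0)*(-7) = -25*(-7) = 175)
c(u, W) = -6 - u
(c(h, T(-10)) + F(166)) + N(-297) = ((-6 - 1*175) - 270) - 1 = ((-6 - 175) - 270) - 1 = (-181 - 270) - 1 = -451 - 1 = -452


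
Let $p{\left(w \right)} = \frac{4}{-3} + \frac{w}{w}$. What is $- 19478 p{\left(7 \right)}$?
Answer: $\frac{19478}{3} \approx 6492.7$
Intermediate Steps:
$p{\left(w \right)} = - \frac{1}{3}$ ($p{\left(w \right)} = 4 \left(- \frac{1}{3}\right) + 1 = - \frac{4}{3} + 1 = - \frac{1}{3}$)
$- 19478 p{\left(7 \right)} = \left(-19478\right) \left(- \frac{1}{3}\right) = \frac{19478}{3}$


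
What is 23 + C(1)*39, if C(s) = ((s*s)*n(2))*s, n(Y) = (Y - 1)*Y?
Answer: 101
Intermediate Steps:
n(Y) = Y*(-1 + Y) (n(Y) = (-1 + Y)*Y = Y*(-1 + Y))
C(s) = 2*s³ (C(s) = ((s*s)*(2*(-1 + 2)))*s = (s²*(2*1))*s = (s²*2)*s = (2*s²)*s = 2*s³)
23 + C(1)*39 = 23 + (2*1³)*39 = 23 + (2*1)*39 = 23 + 2*39 = 23 + 78 = 101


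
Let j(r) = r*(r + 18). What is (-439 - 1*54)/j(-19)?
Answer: -493/19 ≈ -25.947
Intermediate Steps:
j(r) = r*(18 + r)
(-439 - 1*54)/j(-19) = (-439 - 1*54)/((-19*(18 - 19))) = (-439 - 54)/((-19*(-1))) = -493/19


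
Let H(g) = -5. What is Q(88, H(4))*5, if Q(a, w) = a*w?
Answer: -2200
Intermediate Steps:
Q(88, H(4))*5 = (88*(-5))*5 = -440*5 = -2200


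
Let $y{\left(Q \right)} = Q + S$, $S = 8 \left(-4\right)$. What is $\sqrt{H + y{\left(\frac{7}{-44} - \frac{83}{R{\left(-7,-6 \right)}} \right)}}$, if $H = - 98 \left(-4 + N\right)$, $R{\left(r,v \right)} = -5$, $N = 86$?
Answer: $\frac{i \sqrt{97423865}}{110} \approx 89.73 i$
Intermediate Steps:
$S = -32$
$H = -8036$ ($H = - 98 \left(-4 + 86\right) = \left(-98\right) 82 = -8036$)
$y{\left(Q \right)} = -32 + Q$ ($y{\left(Q \right)} = Q - 32 = -32 + Q$)
$\sqrt{H + y{\left(\frac{7}{-44} - \frac{83}{R{\left(-7,-6 \right)}} \right)}} = \sqrt{-8036 + \left(-32 + \left(\frac{7}{-44} - \frac{83}{-5}\right)\right)} = \sqrt{-8036 + \left(-32 + \left(7 \left(- \frac{1}{44}\right) - - \frac{83}{5}\right)\right)} = \sqrt{-8036 + \left(-32 + \left(- \frac{7}{44} + \frac{83}{5}\right)\right)} = \sqrt{-8036 + \left(-32 + \frac{3617}{220}\right)} = \sqrt{-8036 - \frac{3423}{220}} = \sqrt{- \frac{1771343}{220}} = \frac{i \sqrt{97423865}}{110}$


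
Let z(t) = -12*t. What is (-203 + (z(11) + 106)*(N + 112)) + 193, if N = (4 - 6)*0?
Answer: -2922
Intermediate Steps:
N = 0 (N = -2*0 = 0)
(-203 + (z(11) + 106)*(N + 112)) + 193 = (-203 + (-12*11 + 106)*(0 + 112)) + 193 = (-203 + (-132 + 106)*112) + 193 = (-203 - 26*112) + 193 = (-203 - 2912) + 193 = -3115 + 193 = -2922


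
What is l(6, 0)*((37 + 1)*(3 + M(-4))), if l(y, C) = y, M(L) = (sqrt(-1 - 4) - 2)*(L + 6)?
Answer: -228 + 456*I*sqrt(5) ≈ -228.0 + 1019.6*I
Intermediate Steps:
M(L) = (-2 + I*sqrt(5))*(6 + L) (M(L) = (sqrt(-5) - 2)*(6 + L) = (I*sqrt(5) - 2)*(6 + L) = (-2 + I*sqrt(5))*(6 + L))
l(6, 0)*((37 + 1)*(3 + M(-4))) = 6*((37 + 1)*(3 + (-12 - 2*(-4) + 6*I*sqrt(5) + I*(-4)*sqrt(5)))) = 6*(38*(3 + (-12 + 8 + 6*I*sqrt(5) - 4*I*sqrt(5)))) = 6*(38*(3 + (-4 + 2*I*sqrt(5)))) = 6*(38*(-1 + 2*I*sqrt(5))) = 6*(-38 + 76*I*sqrt(5)) = -228 + 456*I*sqrt(5)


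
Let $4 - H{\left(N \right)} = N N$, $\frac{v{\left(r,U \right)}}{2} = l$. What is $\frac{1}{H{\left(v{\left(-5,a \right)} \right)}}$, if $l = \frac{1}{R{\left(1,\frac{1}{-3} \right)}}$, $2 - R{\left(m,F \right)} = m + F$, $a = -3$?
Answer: $\frac{4}{7} \approx 0.57143$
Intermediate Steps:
$R{\left(m,F \right)} = 2 - F - m$ ($R{\left(m,F \right)} = 2 - \left(m + F\right) = 2 - \left(F + m\right) = 2 - F - m$)
$l = \frac{3}{4}$ ($l = \frac{1}{2 - \frac{1}{-3} - 1} = \frac{1}{2 - - \frac{1}{3} - 1} = \frac{1}{2 + \frac{1}{3} - 1} = \frac{1}{\frac{4}{3}} = \frac{3}{4} \approx 0.75$)
$v{\left(r,U \right)} = \frac{3}{2}$ ($v{\left(r,U \right)} = 2 \cdot \frac{3}{4} = \frac{3}{2}$)
$H{\left(N \right)} = 4 - N^{2}$ ($H{\left(N \right)} = 4 - N N = 4 - N^{2}$)
$\frac{1}{H{\left(v{\left(-5,a \right)} \right)}} = \frac{1}{4 - \left(\frac{3}{2}\right)^{2}} = \frac{1}{4 - \frac{9}{4}} = \frac{1}{\frac{7}{4}} = \frac{4}{7}$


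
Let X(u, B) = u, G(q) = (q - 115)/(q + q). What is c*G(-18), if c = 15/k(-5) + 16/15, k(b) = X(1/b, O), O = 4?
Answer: -147497/540 ≈ -273.14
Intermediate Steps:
G(q) = (-115 + q)/(2*q) (G(q) = (-115 + q)/((2*q)) = (-115 + q)*(1/(2*q)) = (-115 + q)/(2*q))
k(b) = 1/b
c = -1109/15 (c = 15/(1/(-5)) + 16/15 = 15/(-1/5) + 16*(1/15) = 15*(-5) + 16/15 = -75 + 16/15 = -1109/15 ≈ -73.933)
c*G(-18) = -1109*(-115 - 18)/(30*(-18)) = -1109*(-1)*(-133)/(30*18) = -1109/15*133/36 = -147497/540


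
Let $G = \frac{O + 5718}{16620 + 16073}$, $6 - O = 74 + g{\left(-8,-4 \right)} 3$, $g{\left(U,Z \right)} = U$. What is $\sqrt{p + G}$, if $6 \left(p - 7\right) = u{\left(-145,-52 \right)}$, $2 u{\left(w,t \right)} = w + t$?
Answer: $\frac{i \sqrt{355656129459}}{196158} \approx 3.0402 i$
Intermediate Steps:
$O = -44$ ($O = 6 - \left(74 - 24\right) = 6 - 50 = -44$)
$u{\left(w,t \right)} = \frac{t}{2} + \frac{w}{2}$ ($u{\left(w,t \right)} = \frac{w + t}{2} = \frac{t + w}{2} = \frac{t}{2} + \frac{w}{2}$)
$p = - \frac{113}{12}$ ($p = 7 + \frac{\frac{1}{2} \left(-52\right) + \frac{1}{2} \left(-145\right)}{6} = 7 + \frac{-26 - \frac{145}{2}}{6} = 7 + \frac{1}{6} \left(- \frac{197}{2}\right) = 7 - \frac{197}{12} = - \frac{113}{12} \approx -9.4167$)
$G = \frac{5674}{32693}$ ($G = \frac{-44 + 5718}{16620 + 16073} = \frac{5674}{32693} \approx 0.17355$)
$\sqrt{p + G} = \sqrt{- \frac{113}{12} + \frac{5674}{32693}} = \sqrt{- \frac{3626221}{392316}} = \frac{i \sqrt{355656129459}}{196158}$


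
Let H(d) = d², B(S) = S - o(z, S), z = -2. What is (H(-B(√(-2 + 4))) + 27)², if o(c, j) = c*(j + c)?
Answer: 4873 - 2928*√2 ≈ 732.18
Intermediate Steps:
o(c, j) = c*(c + j)
B(S) = -4 + 3*S (B(S) = S - (-2)*(-2 + S) = S - (4 - 2*S) = S + (-4 + 2*S) = -4 + 3*S)
(H(-B(√(-2 + 4))) + 27)² = ((-(-4 + 3*√(-2 + 4)))² + 27)² = ((-(-4 + 3*√2))² + 27)² = ((4 - 3*√2)² + 27)² = (27 + (4 - 3*√2)²)²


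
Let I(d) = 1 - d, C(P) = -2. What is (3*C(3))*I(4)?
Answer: 18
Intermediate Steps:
(3*C(3))*I(4) = (3*(-2))*(1 - 1*4) = -6*(1 - 4) = -6*(-3) = 18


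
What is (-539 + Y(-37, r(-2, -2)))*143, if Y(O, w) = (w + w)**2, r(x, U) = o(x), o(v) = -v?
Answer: -74789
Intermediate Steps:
r(x, U) = -x
Y(O, w) = 4*w**2 (Y(O, w) = (2*w)**2 = 4*w**2)
(-539 + Y(-37, r(-2, -2)))*143 = (-539 + 4*(-1*(-2))**2)*143 = (-539 + 4*2**2)*143 = (-539 + 4*4)*143 = (-539 + 16)*143 = -523*143 = -74789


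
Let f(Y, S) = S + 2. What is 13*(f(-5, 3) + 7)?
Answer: 156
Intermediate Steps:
f(Y, S) = 2 + S
13*(f(-5, 3) + 7) = 13*((2 + 3) + 7) = 13*(5 + 7) = 13*12 = 156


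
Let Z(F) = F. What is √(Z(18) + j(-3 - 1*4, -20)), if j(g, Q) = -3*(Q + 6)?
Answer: 2*√15 ≈ 7.7460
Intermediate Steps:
j(g, Q) = -18 - 3*Q (j(g, Q) = -3*(6 + Q) = -18 - 3*Q)
√(Z(18) + j(-3 - 1*4, -20)) = √(18 + (-18 - 3*(-20))) = √(18 + (-18 + 60)) = √(18 + 42) = √60 = 2*√15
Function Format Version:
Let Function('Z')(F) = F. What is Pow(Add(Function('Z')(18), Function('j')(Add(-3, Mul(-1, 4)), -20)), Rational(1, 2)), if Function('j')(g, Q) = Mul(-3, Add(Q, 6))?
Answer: Mul(2, Pow(15, Rational(1, 2))) ≈ 7.7460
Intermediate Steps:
Function('j')(g, Q) = Add(-18, Mul(-3, Q)) (Function('j')(g, Q) = Mul(-3, Add(6, Q)) = Add(-18, Mul(-3, Q)))
Pow(Add(Function('Z')(18), Function('j')(Add(-3, Mul(-1, 4)), -20)), Rational(1, 2)) = Pow(Add(18, Add(-18, Mul(-3, -20))), Rational(1, 2)) = Pow(Add(18, Add(-18, 60)), Rational(1, 2)) = Pow(Add(18, 42), Rational(1, 2)) = Pow(60, Rational(1, 2)) = Mul(2, Pow(15, Rational(1, 2)))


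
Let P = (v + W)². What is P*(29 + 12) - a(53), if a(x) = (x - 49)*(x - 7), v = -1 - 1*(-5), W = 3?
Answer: 1825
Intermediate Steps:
v = 4 (v = -1 + 5 = 4)
a(x) = (-49 + x)*(-7 + x)
P = 49 (P = (4 + 3)² = 7² = 49)
P*(29 + 12) - a(53) = 49*(29 + 12) - (343 + 53² - 56*53) = 49*41 - (343 + 2809 - 2968) = 2009 - 1*184 = 2009 - 184 = 1825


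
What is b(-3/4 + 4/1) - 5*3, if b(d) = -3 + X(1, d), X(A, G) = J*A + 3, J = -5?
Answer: -20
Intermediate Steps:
X(A, G) = 3 - 5*A (X(A, G) = -5*A + 3 = 3 - 5*A)
b(d) = -5 (b(d) = -3 + (3 - 5*1) = -3 + (3 - 5) = -3 - 2 = -5)
b(-3/4 + 4/1) - 5*3 = -5 - 5*3 = -5 - 15 = -20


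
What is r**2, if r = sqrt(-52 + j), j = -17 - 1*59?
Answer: -128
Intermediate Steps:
j = -76 (j = -17 - 59 = -76)
r = 8*I*sqrt(2) (r = sqrt(-52 - 76) = sqrt(-128) = 8*I*sqrt(2) ≈ 11.314*I)
r**2 = (8*I*sqrt(2))**2 = -128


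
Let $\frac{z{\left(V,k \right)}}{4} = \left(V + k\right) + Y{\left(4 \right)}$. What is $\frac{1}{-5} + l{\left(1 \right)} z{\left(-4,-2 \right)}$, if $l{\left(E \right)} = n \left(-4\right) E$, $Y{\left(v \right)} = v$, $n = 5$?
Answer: $\frac{799}{5} \approx 159.8$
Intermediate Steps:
$l{\left(E \right)} = - 20 E$ ($l{\left(E \right)} = 5 \left(-4\right) E = - 20 E$)
$z{\left(V,k \right)} = 16 + 4 V + 4 k$ ($z{\left(V,k \right)} = 4 \left(\left(V + k\right) + 4\right) = 4 \left(4 + V + k\right) = 16 + 4 V + 4 k$)
$\frac{1}{-5} + l{\left(1 \right)} z{\left(-4,-2 \right)} = \frac{1}{-5} + \left(-20\right) 1 \left(16 + 4 \left(-4\right) + 4 \left(-2\right)\right) = - \frac{1}{5} - 20 \left(16 - 16 - 8\right) = - \frac{1}{5} - -160 = - \frac{1}{5} + 160 = \frac{799}{5}$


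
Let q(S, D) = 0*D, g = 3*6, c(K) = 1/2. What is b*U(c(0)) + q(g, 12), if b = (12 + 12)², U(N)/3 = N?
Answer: 864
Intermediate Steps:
c(K) = ½
g = 18
q(S, D) = 0
U(N) = 3*N
b = 576 (b = 24² = 576)
b*U(c(0)) + q(g, 12) = 576*(3*(½)) + 0 = 576*(3/2) + 0 = 864 + 0 = 864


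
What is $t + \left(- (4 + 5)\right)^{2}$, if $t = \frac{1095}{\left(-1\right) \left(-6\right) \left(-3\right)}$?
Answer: $\frac{121}{6} \approx 20.167$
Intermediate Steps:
$t = - \frac{365}{6}$ ($t = \frac{1095}{6 \left(-3\right)} = \frac{1095}{-18} = 1095 \left(- \frac{1}{18}\right) = - \frac{365}{6} \approx -60.833$)
$t + \left(- (4 + 5)\right)^{2} = - \frac{365}{6} + \left(- (4 + 5)\right)^{2} = - \frac{365}{6} + \left(\left(-1\right) 9\right)^{2} = - \frac{365}{6} + \left(-9\right)^{2} = - \frac{365}{6} + 81 = \frac{121}{6}$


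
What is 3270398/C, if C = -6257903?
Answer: -3270398/6257903 ≈ -0.52260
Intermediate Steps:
3270398/C = 3270398/(-6257903) = 3270398*(-1/6257903) = -3270398/6257903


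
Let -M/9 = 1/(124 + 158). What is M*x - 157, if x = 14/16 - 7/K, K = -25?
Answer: -2952293/18800 ≈ -157.04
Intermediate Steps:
x = 231/200 (x = 14/16 - 7/(-25) = 14*(1/16) - 7*(-1/25) = 7/8 + 7/25 = 231/200 ≈ 1.1550)
M = -3/94 (M = -9/(124 + 158) = -9/282 = -9*1/282 = -3/94 ≈ -0.031915)
M*x - 157 = -3/94*231/200 - 157 = -693/18800 - 157 = -2952293/18800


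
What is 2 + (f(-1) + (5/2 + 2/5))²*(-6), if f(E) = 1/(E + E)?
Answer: -814/25 ≈ -32.560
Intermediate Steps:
f(E) = 1/(2*E)
2 + (f(-1) + (5/2 + 2/5))²*(-6) = 2 + ((½)/(-1) + (5/2 + 2/5))²*(-6) = 2 + ((½)*(-1) + (5*(½) + 2*(⅕)))²*(-6) = 2 + (-½ + (5/2 + ⅖))²*(-6) = 2 + (-½ + 29/10)²*(-6) = 2 + (12/5)²*(-6) = 2 + (144/25)*(-6) = 2 - 864/25 = -814/25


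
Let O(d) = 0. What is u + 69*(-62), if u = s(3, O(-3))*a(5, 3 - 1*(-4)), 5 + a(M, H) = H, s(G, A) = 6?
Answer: -4266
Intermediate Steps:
a(M, H) = -5 + H
u = 12 (u = 6*(-5 + (3 - 1*(-4))) = 6*(-5 + (3 + 4)) = 6*(-5 + 7) = 6*2 = 12)
u + 69*(-62) = 12 + 69*(-62) = 12 - 4278 = -4266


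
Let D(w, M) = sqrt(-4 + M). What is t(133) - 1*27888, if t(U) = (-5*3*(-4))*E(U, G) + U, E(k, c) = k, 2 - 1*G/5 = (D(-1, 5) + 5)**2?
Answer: -19775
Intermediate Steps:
G = -170 (G = 10 - 5*(sqrt(-4 + 5) + 5)**2 = 10 - 5*(sqrt(1) + 5)**2 = 10 - 5*(1 + 5)**2 = 10 - 5*6**2 = 10 - 5*36 = 10 - 180 = -170)
t(U) = 61*U (t(U) = (-5*3*(-4))*U + U = (-15*(-4))*U + U = 60*U + U = 61*U)
t(133) - 1*27888 = 61*133 - 1*27888 = 8113 - 27888 = -19775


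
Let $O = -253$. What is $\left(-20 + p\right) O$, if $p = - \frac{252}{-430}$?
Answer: $\frac{1056022}{215} \approx 4911.7$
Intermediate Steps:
$p = \frac{126}{215}$ ($p = \left(-252\right) \left(- \frac{1}{430}\right) = \frac{126}{215} \approx 0.58605$)
$\left(-20 + p\right) O = \left(-20 + \frac{126}{215}\right) \left(-253\right) = \left(- \frac{4174}{215}\right) \left(-253\right) = \frac{1056022}{215}$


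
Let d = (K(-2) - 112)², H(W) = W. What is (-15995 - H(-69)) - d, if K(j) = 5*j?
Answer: -30810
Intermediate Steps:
d = 14884 (d = (5*(-2) - 112)² = (-10 - 112)² = (-122)² = 14884)
(-15995 - H(-69)) - d = (-15995 - 1*(-69)) - 1*14884 = (-15995 + 69) - 14884 = -15926 - 14884 = -30810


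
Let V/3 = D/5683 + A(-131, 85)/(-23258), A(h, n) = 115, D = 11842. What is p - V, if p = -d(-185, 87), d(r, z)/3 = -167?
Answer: 65395479141/132175214 ≈ 494.76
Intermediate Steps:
d(r, z) = -501 (d(r, z) = 3*(-167) = -501)
p = 501 (p = -1*(-501) = 501)
V = 824303073/132175214 (V = 3*(11842/5683 + 115/(-23258)) = 3*(11842*(1/5683) + 115*(-1/23258)) = 3*(11842/5683 - 115/23258) = 3*(274767691/132175214) = 824303073/132175214 ≈ 6.2364)
p - V = 501 - 1*824303073/132175214 = 501 - 824303073/132175214 = 65395479141/132175214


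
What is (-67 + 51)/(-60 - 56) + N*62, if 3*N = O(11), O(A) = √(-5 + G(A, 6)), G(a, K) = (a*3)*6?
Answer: 4/29 + 62*√193/3 ≈ 287.25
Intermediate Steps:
G(a, K) = 18*a (G(a, K) = (3*a)*6 = 18*a)
O(A) = √(-5 + 18*A)
N = √193/3 (N = √(-5 + 18*11)/3 = √(-5 + 198)/3 = √193/3 ≈ 4.6308)
(-67 + 51)/(-60 - 56) + N*62 = (-67 + 51)/(-60 - 56) + (√193/3)*62 = -16/(-116) + 62*√193/3 = -16*(-1/116) + 62*√193/3 = 4/29 + 62*√193/3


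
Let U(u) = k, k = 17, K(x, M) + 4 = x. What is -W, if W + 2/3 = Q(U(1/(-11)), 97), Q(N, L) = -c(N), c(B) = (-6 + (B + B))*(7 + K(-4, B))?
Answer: -82/3 ≈ -27.333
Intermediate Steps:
K(x, M) = -4 + x
c(B) = 6 - 2*B (c(B) = (-6 + (B + B))*(7 + (-4 - 4)) = (-6 + 2*B)*(7 - 8) = (-6 + 2*B)*(-1) = 6 - 2*B)
U(u) = 17
Q(N, L) = -6 + 2*N (Q(N, L) = -(6 - 2*N) = -6 + 2*N)
W = 82/3 (W = -⅔ + (-6 + 2*17) = -⅔ + (-6 + 34) = -⅔ + 28 = 82/3 ≈ 27.333)
-W = -1*82/3 = -82/3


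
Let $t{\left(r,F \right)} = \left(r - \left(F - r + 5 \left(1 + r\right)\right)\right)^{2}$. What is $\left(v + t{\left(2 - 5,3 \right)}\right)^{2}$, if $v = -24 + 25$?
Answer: $4$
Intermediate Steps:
$v = 1$
$t{\left(r,F \right)} = \left(-5 - F - 3 r\right)^{2}$ ($t{\left(r,F \right)} = \left(r - \left(5 + F + 4 r\right)\right)^{2} = \left(-5 - F - 3 r\right)^{2}$)
$\left(v + t{\left(2 - 5,3 \right)}\right)^{2} = \left(1 + \left(5 + 3 + 3 \left(2 - 5\right)\right)^{2}\right)^{2} = \left(1 + \left(5 + 3 + 3 \left(-3\right)\right)^{2}\right)^{2} = \left(1 + \left(5 + 3 - 9\right)^{2}\right)^{2} = \left(1 + \left(-1\right)^{2}\right)^{2} = \left(1 + 1\right)^{2} = 2^{2} = 4$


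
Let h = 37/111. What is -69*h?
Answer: -23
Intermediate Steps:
h = 1/3 (h = 37*(1/111) = 1/3 ≈ 0.33333)
-69*h = -69*1/3 = -23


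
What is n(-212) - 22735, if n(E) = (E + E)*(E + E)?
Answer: 157041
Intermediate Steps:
n(E) = 4*E**2 (n(E) = (2*E)*(2*E) = 4*E**2)
n(-212) - 22735 = 4*(-212)**2 - 22735 = 4*44944 - 22735 = 179776 - 22735 = 157041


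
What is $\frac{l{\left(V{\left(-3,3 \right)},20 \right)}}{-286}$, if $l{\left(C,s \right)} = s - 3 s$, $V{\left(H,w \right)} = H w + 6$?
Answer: $\frac{20}{143} \approx 0.13986$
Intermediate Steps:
$V{\left(H,w \right)} = 6 + H w$
$l{\left(C,s \right)} = - 2 s$
$\frac{l{\left(V{\left(-3,3 \right)},20 \right)}}{-286} = \frac{\left(-2\right) 20}{-286} = \left(-40\right) \left(- \frac{1}{286}\right) = \frac{20}{143}$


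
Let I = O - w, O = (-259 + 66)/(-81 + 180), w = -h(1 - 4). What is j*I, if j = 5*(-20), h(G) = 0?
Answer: 19300/99 ≈ 194.95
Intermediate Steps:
w = 0 (w = -1*0 = 0)
O = -193/99 ≈ -1.9495
I = -193/99 (I = -193/99 - 1*0 = -193/99 + 0 = -193/99 ≈ -1.9495)
j = -100
j*I = -100*(-193/99) = 19300/99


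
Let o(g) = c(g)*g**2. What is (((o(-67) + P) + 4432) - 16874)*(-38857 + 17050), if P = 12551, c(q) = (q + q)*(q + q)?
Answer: -1757744359551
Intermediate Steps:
c(q) = 4*q**2 (c(q) = (2*q)*(2*q) = 4*q**2)
o(g) = 4*g**4 (o(g) = (4*g**2)*g**2 = 4*g**4)
(((o(-67) + P) + 4432) - 16874)*(-38857 + 17050) = (((4*(-67)**4 + 12551) + 4432) - 16874)*(-38857 + 17050) = (((4*20151121 + 12551) + 4432) - 16874)*(-21807) = (((80604484 + 12551) + 4432) - 16874)*(-21807) = ((80617035 + 4432) - 16874)*(-21807) = (80621467 - 16874)*(-21807) = 80604593*(-21807) = -1757744359551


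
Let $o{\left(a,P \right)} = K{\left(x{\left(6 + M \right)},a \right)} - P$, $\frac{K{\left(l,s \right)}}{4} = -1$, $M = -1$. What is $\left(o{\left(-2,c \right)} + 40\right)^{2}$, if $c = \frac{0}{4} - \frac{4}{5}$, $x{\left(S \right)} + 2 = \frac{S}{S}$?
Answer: $\frac{33856}{25} \approx 1354.2$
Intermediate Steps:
$x{\left(S \right)} = -1$ ($x{\left(S \right)} = -2 + \frac{S}{S} = -2 + 1 = -1$)
$K{\left(l,s \right)} = -4$ ($K{\left(l,s \right)} = 4 \left(-1\right) = -4$)
$c = - \frac{4}{5}$ ($c = 0 \cdot \frac{1}{4} - \frac{4}{5} = 0 - \frac{4}{5} = - \frac{4}{5} \approx -0.8$)
$o{\left(a,P \right)} = -4 - P$
$\left(o{\left(-2,c \right)} + 40\right)^{2} = \left(\left(-4 - - \frac{4}{5}\right) + 40\right)^{2} = \left(\left(-4 + \frac{4}{5}\right) + 40\right)^{2} = \left(- \frac{16}{5} + 40\right)^{2} = \left(\frac{184}{5}\right)^{2} = \frac{33856}{25}$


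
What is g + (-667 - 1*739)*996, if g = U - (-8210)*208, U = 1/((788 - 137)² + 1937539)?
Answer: 725649227361/2361340 ≈ 3.0730e+5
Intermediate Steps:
U = 1/2361340 (U = 1/(651² + 1937539) = 1/(423801 + 1937539) = 1/2361340 ≈ 4.2349e-7)
g = 4032413091201/2361340 (g = 1/2361340 - (-8210)*208 = 1/2361340 - 1*(-1707680) = 1/2361340 + 1707680 = 4032413091201/2361340 ≈ 1.7077e+6)
g + (-667 - 1*739)*996 = 4032413091201/2361340 + (-667 - 1*739)*996 = 4032413091201/2361340 + (-667 - 739)*996 = 4032413091201/2361340 - 1406*996 = 4032413091201/2361340 - 1400376 = 725649227361/2361340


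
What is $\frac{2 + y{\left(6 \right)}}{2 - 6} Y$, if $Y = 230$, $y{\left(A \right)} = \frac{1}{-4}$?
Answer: $- \frac{805}{8} \approx -100.63$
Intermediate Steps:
$y{\left(A \right)} = - \frac{1}{4}$
$\frac{2 + y{\left(6 \right)}}{2 - 6} Y = \frac{2 - \frac{1}{4}}{2 - 6} \cdot 230 = \frac{7}{4 \left(-4\right)} 230 = \frac{7}{4} \left(- \frac{1}{4}\right) 230 = \left(- \frac{7}{16}\right) 230 = - \frac{805}{8}$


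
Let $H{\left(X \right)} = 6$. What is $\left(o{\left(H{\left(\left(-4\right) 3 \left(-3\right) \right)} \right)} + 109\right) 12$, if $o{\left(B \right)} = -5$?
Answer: $1248$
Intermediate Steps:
$\left(o{\left(H{\left(\left(-4\right) 3 \left(-3\right) \right)} \right)} + 109\right) 12 = \left(-5 + 109\right) 12 = 104 \cdot 12 = 1248$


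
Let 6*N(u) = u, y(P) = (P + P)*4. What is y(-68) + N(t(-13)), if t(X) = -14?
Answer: -1639/3 ≈ -546.33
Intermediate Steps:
y(P) = 8*P (y(P) = (2*P)*4 = 8*P)
N(u) = u/6
y(-68) + N(t(-13)) = 8*(-68) + (1/6)*(-14) = -544 - 7/3 = -1639/3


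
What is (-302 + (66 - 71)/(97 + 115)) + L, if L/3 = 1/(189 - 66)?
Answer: -2624977/8692 ≈ -302.00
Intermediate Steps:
L = 1/41 (L = 3/(189 - 66) = 3/123 = 3*(1/123) = 1/41 ≈ 0.024390)
(-302 + (66 - 71)/(97 + 115)) + L = (-302 + (66 - 71)/(97 + 115)) + 1/41 = (-302 - 5/212) + 1/41 = -64029/212 + 1/41 = -2624977/8692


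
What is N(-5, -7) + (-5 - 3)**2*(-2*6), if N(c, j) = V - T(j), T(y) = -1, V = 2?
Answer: -765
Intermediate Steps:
N(c, j) = 3 (N(c, j) = 2 - 1*(-1) = 2 + 1 = 3)
N(-5, -7) + (-5 - 3)**2*(-2*6) = 3 + (-5 - 3)**2*(-2*6) = 3 + (-8)**2*(-12) = 3 + 64*(-12) = 3 - 768 = -765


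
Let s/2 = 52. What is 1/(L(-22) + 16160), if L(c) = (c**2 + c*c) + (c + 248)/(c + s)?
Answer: 41/702361 ≈ 5.8375e-5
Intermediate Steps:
s = 104 (s = 2*52 = 104)
L(c) = 2*c**2 + (248 + c)/(104 + c) (L(c) = (c**2 + c*c) + (c + 248)/(c + 104) = (c**2 + c**2) + (248 + c)/(104 + c) = 2*c**2 + (248 + c)/(104 + c))
1/(L(-22) + 16160) = 1/((248 - 22 + 2*(-22)**3 + 208*(-22)**2)/(104 - 22) + 16160) = 1/((248 - 22 + 2*(-10648) + 208*484)/82 + 16160) = 1/((248 - 22 - 21296 + 100672)/82 + 16160) = 1/((1/82)*79602 + 16160) = 1/(39801/41 + 16160) = 1/(702361/41) = 41/702361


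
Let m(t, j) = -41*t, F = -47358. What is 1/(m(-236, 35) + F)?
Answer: -1/37682 ≈ -2.6538e-5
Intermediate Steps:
1/(m(-236, 35) + F) = 1/(-41*(-236) - 47358) = 1/(9676 - 47358) = 1/(-37682) = -1/37682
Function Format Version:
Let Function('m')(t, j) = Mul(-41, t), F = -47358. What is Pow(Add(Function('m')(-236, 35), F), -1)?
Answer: Rational(-1, 37682) ≈ -2.6538e-5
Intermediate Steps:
Pow(Add(Function('m')(-236, 35), F), -1) = Pow(Add(Mul(-41, -236), -47358), -1) = Pow(Add(9676, -47358), -1) = Pow(-37682, -1) = Rational(-1, 37682)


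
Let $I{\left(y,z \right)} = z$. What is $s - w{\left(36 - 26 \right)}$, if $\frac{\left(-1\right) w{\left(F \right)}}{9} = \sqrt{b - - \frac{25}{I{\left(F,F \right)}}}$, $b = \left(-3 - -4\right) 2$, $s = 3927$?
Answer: $3927 + \frac{27 \sqrt{2}}{2} \approx 3946.1$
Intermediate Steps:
$b = 2$ ($b = \left(-3 + 4\right) 2 = 1 \cdot 2 = 2$)
$w{\left(F \right)} = - 9 \sqrt{2 + \frac{25}{F}}$ ($w{\left(F \right)} = - 9 \sqrt{2 - - \frac{25}{F}} = - 9 \sqrt{2 + \frac{25}{F}}$)
$s - w{\left(36 - 26 \right)} = 3927 - - 9 \sqrt{2 + \frac{25}{36 - 26}} = 3927 - - 9 \sqrt{2 + \frac{25}{10}} = 3927 - - 9 \sqrt{2 + 25 \cdot \frac{1}{10}} = 3927 - - 9 \sqrt{2 + \frac{5}{2}} = 3927 - - 9 \sqrt{\frac{9}{2}} = 3927 - - 9 \frac{3 \sqrt{2}}{2} = 3927 - - \frac{27 \sqrt{2}}{2} = 3927 + \frac{27 \sqrt{2}}{2}$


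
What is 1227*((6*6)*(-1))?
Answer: -44172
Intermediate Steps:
1227*((6*6)*(-1)) = 1227*(36*(-1)) = 1227*(-36) = -44172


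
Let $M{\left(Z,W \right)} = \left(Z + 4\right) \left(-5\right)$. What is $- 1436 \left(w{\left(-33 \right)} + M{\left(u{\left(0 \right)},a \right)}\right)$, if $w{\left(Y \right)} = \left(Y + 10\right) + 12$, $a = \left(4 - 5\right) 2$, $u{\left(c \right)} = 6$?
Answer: $87596$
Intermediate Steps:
$a = -2$ ($a = \left(-1\right) 2 = -2$)
$M{\left(Z,W \right)} = -20 - 5 Z$ ($M{\left(Z,W \right)} = \left(4 + Z\right) \left(-5\right) = -20 - 5 Z$)
$w{\left(Y \right)} = 22 + Y$ ($w{\left(Y \right)} = \left(10 + Y\right) + 12 = 22 + Y$)
$- 1436 \left(w{\left(-33 \right)} + M{\left(u{\left(0 \right)},a \right)}\right) = - 1436 \left(\left(22 - 33\right) - 50\right) = - 1436 \left(-11 - 50\right) = \left(-1436\right) \left(-61\right) = 87596$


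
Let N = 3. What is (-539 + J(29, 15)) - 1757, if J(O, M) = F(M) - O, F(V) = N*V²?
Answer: -1650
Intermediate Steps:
F(V) = 3*V²
J(O, M) = -O + 3*M² (J(O, M) = 3*M² - O = -O + 3*M²)
(-539 + J(29, 15)) - 1757 = (-539 + (-1*29 + 3*15²)) - 1757 = (-539 + (-29 + 3*225)) - 1757 = (-539 + (-29 + 675)) - 1757 = (-539 + 646) - 1757 = 107 - 1757 = -1650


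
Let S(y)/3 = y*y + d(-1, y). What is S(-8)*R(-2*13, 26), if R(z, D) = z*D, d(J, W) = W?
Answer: -113568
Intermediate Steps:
S(y) = 3*y + 3*y² (S(y) = 3*(y*y + y) = 3*(y² + y) = 3*(y + y²) = 3*y + 3*y²)
R(z, D) = D*z
S(-8)*R(-2*13, 26) = (3*(-8)*(1 - 8))*(26*(-2*13)) = (3*(-8)*(-7))*(26*(-26)) = 168*(-676) = -113568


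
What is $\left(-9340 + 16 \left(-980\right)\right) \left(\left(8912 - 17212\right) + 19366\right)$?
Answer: $-276871320$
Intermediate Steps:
$\left(-9340 + 16 \left(-980\right)\right) \left(\left(8912 - 17212\right) + 19366\right) = \left(-9340 - 15680\right) \left(-8300 + 19366\right) = \left(-25020\right) 11066 = -276871320$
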